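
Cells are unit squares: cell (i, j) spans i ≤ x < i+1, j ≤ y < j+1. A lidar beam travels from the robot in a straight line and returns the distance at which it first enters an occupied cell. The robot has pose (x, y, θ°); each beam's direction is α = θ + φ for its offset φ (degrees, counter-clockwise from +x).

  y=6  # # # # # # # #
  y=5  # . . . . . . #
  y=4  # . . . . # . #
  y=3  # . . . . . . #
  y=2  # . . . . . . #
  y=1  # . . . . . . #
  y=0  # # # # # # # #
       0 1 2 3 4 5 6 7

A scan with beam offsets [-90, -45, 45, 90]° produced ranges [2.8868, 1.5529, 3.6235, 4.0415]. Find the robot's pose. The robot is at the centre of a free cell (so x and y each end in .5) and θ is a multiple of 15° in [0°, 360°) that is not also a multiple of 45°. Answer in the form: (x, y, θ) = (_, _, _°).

(x, y, θ) = (3.5, 2.5, 300°)

Candidates: 29 free-cell centres × 16 headings = 464 poses. Raycast each; keep the one whose scan matches to 4 dp.
  (3.5, 5.5, 15°): beam 1 = 4.6587 ≠ 2.8868 ✗
  (5.5, 3.5, 120°): beam 1 = 1.7321 ≠ 2.8868 ✗
  (2.5, 1.5, 240°): beam 1 = 1.7321 ≠ 2.8868 ✗
  (4.5, 2.5, 210°): beam 1 = 4.0415 ≠ 2.8868 ✗
  …
  (3.5, 2.5, 300°): r_1=2.8868, r_2=1.5529, r_3=3.6235, r_4=4.0415 — all match ✓
Only this pose fits every beam.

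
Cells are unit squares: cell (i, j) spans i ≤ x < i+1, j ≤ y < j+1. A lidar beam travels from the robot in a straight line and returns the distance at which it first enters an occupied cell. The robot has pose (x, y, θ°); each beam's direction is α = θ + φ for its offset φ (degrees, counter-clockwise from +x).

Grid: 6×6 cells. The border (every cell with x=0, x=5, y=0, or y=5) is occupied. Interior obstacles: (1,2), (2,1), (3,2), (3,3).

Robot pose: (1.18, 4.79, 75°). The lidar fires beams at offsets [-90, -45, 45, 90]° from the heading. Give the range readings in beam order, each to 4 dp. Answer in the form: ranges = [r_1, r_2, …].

ranges = [3.9548, 0.4200, 0.2425, 0.1863]

beam 1: φ=-90°, α=345°
  dir = (cos 345°, sin 345°) = (0.9659, -0.2588); from cell (1,4)
  next x-line at t=0.8489, next y-line at t=3.0523; Δt_x=1.0353, Δt_y=3.8637
    x: enter (2,4) at t=0.8489
    x: enter (3,4) at t=1.8842
    x: enter (4,4) at t=2.9195
    y: enter (4,3) at t=3.0523
    x: enter (5,3) at t=3.9548 ← occupied
  → r_1 = 3.9548
beam 2: φ=-45°, α=30°
  dir = (cos 30°, sin 30°) = (0.8660, 0.5000); from cell (1,4)
  next x-line at t=0.9469, next y-line at t=0.4200; Δt_x=1.1547, Δt_y=2.0000
    y: enter (1,5) at t=0.4200 ← occupied
  → r_2 = 0.4200
beam 3: φ=45°, α=120°
  dir = (cos 120°, sin 120°) = (-0.5000, 0.8660); from cell (1,4)
  next x-line at t=0.3600, next y-line at t=0.2425; Δt_x=2.0000, Δt_y=1.1547
    y: enter (1,5) at t=0.2425 ← occupied
  → r_3 = 0.2425
beam 4: φ=90°, α=165°
  dir = (cos 165°, sin 165°) = (-0.9659, 0.2588); from cell (1,4)
  next x-line at t=0.1863, next y-line at t=0.8114; Δt_x=1.0353, Δt_y=3.8637
    x: enter (0,4) at t=0.1863 ← occupied
  → r_4 = 0.1863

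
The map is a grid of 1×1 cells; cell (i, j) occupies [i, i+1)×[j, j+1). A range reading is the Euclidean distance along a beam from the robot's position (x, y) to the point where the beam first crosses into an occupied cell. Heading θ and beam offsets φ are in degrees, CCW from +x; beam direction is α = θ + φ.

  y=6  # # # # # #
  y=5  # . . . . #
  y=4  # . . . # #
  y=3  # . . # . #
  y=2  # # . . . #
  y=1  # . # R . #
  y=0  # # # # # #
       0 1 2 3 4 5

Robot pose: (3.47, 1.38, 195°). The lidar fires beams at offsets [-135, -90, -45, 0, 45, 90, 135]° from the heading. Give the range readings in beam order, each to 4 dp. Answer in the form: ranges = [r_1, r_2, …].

beam 1: φ=-135°, α=60°
  cosα=0.5000 sinα=0.8660 | (3,1) | tMaxX 1.0600 tMaxY 0.7159 | tΔX 2.0000 tΔY 1.1547
    t=0.7159 [y] (3,2)
    t=1.0600 [x] (4,2)
    t=1.8706 [y] (4,3)
    t=3.0253 [y] (4,4) — stop
  → r_1 = 3.0253
beam 2: φ=-90°, α=105°
  cosα=-0.2588 sinα=0.9659 | (3,1) | tMaxX 1.8159 tMaxY 0.6419 | tΔX 3.8637 tΔY 1.0353
    t=0.6419 [y] (3,2)
    t=1.6771 [y] (3,3) — stop
  → r_2 = 1.6771
beam 3: φ=-45°, α=150°
  cosα=-0.8660 sinα=0.5000 | (3,1) | tMaxX 0.5427 tMaxY 1.2400 | tΔX 1.1547 tΔY 2.0000
    t=0.5427 [x] (2,1) — stop
  → r_3 = 0.5427
beam 4: φ=0°, α=195°
  cosα=-0.9659 sinα=-0.2588 | (3,1) | tMaxX 0.4866 tMaxY 1.4682 | tΔX 1.0353 tΔY 3.8637
    t=0.4866 [x] (2,1) — stop
  → r_4 = 0.4866
beam 5: φ=45°, α=240°
  cosα=-0.5000 sinα=-0.8660 | (3,1) | tMaxX 0.9400 tMaxY 0.4388 | tΔX 2.0000 tΔY 1.1547
    t=0.4388 [y] (3,0) — stop
  → r_5 = 0.4388
beam 6: φ=90°, α=285°
  cosα=0.2588 sinα=-0.9659 | (3,1) | tMaxX 2.0478 tMaxY 0.3934 | tΔX 3.8637 tΔY 1.0353
    t=0.3934 [y] (3,0) — stop
  → r_6 = 0.3934
beam 7: φ=135°, α=330°
  cosα=0.8660 sinα=-0.5000 | (3,1) | tMaxX 0.6120 tMaxY 0.7600 | tΔX 1.1547 tΔY 2.0000
    t=0.6120 [x] (4,1)
    t=0.7600 [y] (4,0) — stop
  → r_7 = 0.7600

ranges = [3.0253, 1.6771, 0.5427, 0.4866, 0.4388, 0.3934, 0.7600]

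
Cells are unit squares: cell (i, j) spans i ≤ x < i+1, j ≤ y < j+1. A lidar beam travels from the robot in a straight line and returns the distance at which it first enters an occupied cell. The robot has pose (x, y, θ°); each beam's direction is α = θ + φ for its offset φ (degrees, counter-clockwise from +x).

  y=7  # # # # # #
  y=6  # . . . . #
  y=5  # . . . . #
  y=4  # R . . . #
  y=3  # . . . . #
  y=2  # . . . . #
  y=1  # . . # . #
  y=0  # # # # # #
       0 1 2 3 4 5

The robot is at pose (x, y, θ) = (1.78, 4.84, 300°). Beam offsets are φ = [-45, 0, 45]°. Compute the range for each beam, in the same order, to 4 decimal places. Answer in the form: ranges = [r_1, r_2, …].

beam 1: φ=-45°, α=255°
  dir = (cos 255°, sin 255°) = (-0.2588, -0.9659); from cell (1,4)
  next x-line at t=3.0137, next y-line at t=0.8696; Δt_x=3.8637, Δt_y=1.0353
    y: enter (1,3) at t=0.8696
    y: enter (1,2) at t=1.9049
    y: enter (1,1) at t=2.9402
    x: enter (0,1) at t=3.0137 ← occupied
  → r_1 = 3.0137
beam 2: φ=0°, α=300°
  dir = (cos 300°, sin 300°) = (0.5000, -0.8660); from cell (1,4)
  next x-line at t=0.4400, next y-line at t=0.9699; Δt_x=2.0000, Δt_y=1.1547
    x: enter (2,4) at t=0.4400
    y: enter (2,3) at t=0.9699
    y: enter (2,2) at t=2.1246
    x: enter (3,2) at t=2.4400
    y: enter (3,1) at t=3.2793 ← occupied
  → r_2 = 3.2793
beam 3: φ=45°, α=345°
  dir = (cos 345°, sin 345°) = (0.9659, -0.2588); from cell (1,4)
  next x-line at t=0.2278, next y-line at t=3.2455; Δt_x=1.0353, Δt_y=3.8637
    x: enter (2,4) at t=0.2278
    x: enter (3,4) at t=1.2630
    x: enter (4,4) at t=2.2983
    y: enter (4,3) at t=3.2455
    x: enter (5,3) at t=3.3336 ← occupied
  → r_3 = 3.3336

ranges = [3.0137, 3.2793, 3.3336]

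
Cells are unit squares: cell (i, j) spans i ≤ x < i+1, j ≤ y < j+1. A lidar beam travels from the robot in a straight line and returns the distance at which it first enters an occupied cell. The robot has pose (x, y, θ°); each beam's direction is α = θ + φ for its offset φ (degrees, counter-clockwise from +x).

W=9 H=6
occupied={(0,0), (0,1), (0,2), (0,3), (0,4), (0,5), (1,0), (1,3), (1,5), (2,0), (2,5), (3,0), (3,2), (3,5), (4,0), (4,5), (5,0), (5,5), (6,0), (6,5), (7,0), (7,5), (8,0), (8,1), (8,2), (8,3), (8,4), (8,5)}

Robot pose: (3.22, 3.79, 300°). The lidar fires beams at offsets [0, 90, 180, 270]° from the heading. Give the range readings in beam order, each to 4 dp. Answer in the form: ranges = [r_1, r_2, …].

beam 1: φ=0°, α=300°
  cosα=0.5000 sinα=-0.8660 | (3,3) | tMaxX 1.5600 tMaxY 0.9122 | tΔX 2.0000 tΔY 1.1547
    t=0.9122 [y] (3,2) — stop
  → r_1 = 0.9122
beam 2: φ=90°, α=30°
  cosα=0.8660 sinα=0.5000 | (3,3) | tMaxX 0.9007 tMaxY 0.4200 | tΔX 1.1547 tΔY 2.0000
    t=0.4200 [y] (3,4)
    t=0.9007 [x] (4,4)
    t=2.0554 [x] (5,4)
    t=2.4200 [y] (5,5) — stop
  → r_2 = 2.4200
beam 3: φ=180°, α=120°
  cosα=-0.5000 sinα=0.8660 | (3,3) | tMaxX 0.4400 tMaxY 0.2425 | tΔX 2.0000 tΔY 1.1547
    t=0.2425 [y] (3,4)
    t=0.4400 [x] (2,4)
    t=1.3972 [y] (2,5) — stop
  → r_3 = 1.3972
beam 4: φ=270°, α=210°
  cosα=-0.8660 sinα=-0.5000 | (3,3) | tMaxX 0.2540 tMaxY 1.5800 | tΔX 1.1547 tΔY 2.0000
    t=0.2540 [x] (2,3)
    t=1.4087 [x] (1,3) — stop
  → r_4 = 1.4087

ranges = [0.9122, 2.4200, 1.3972, 1.4087]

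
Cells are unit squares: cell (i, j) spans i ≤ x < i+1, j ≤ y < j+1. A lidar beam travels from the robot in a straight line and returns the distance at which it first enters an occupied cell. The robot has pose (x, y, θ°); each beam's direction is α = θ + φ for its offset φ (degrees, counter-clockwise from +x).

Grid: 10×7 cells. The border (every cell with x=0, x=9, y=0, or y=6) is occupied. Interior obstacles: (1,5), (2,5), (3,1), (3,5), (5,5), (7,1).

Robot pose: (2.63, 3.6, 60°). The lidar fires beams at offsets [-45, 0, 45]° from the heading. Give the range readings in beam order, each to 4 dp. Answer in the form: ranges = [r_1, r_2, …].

ranges = [6.5947, 1.6166, 1.4494]

beam 1: φ=-45°, α=15°
  cosα=0.9659 sinα=0.2588 | (2,3) | tMaxX 0.3831 tMaxY 1.5455 | tΔX 1.0353 tΔY 3.8637
    t=0.3831 [x] (3,3)
    t=1.4183 [x] (4,3)
    t=1.5455 [y] (4,4)
    t=2.4536 [x] (5,4)
    t=3.4889 [x] (6,4)
    t=4.5242 [x] (7,4)
    t=5.4092 [y] (7,5)
    t=5.5594 [x] (8,5)
    t=6.5947 [x] (9,5) — stop
  → r_1 = 6.5947
beam 2: φ=0°, α=60°
  cosα=0.5000 sinα=0.8660 | (2,3) | tMaxX 0.7400 tMaxY 0.4619 | tΔX 2.0000 tΔY 1.1547
    t=0.4619 [y] (2,4)
    t=0.7400 [x] (3,4)
    t=1.6166 [y] (3,5) — stop
  → r_2 = 1.6166
beam 3: φ=45°, α=105°
  cosα=-0.2588 sinα=0.9659 | (2,3) | tMaxX 2.4341 tMaxY 0.4141 | tΔX 3.8637 tΔY 1.0353
    t=0.4141 [y] (2,4)
    t=1.4494 [y] (2,5) — stop
  → r_3 = 1.4494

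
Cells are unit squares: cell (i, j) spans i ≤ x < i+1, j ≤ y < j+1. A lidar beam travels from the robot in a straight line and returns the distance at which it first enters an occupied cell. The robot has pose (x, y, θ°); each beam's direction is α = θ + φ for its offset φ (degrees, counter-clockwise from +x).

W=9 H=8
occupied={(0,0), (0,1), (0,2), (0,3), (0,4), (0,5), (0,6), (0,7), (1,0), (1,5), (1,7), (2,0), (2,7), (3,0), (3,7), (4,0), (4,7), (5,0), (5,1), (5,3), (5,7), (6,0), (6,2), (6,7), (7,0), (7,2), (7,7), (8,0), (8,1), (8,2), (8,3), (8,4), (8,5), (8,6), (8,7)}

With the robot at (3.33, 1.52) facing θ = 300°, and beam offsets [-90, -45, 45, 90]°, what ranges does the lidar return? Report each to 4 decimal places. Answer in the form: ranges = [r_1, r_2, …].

beam 1: φ=-90°, α=210°
  cosα=-0.8660 sinα=-0.5000 | (3,1) | tMaxX 0.3811 tMaxY 1.0400 | tΔX 1.1547 tΔY 2.0000
    t=0.3811 [x] (2,1)
    t=1.0400 [y] (2,0) — stop
  → r_1 = 1.0400
beam 2: φ=-45°, α=255°
  cosα=-0.2588 sinα=-0.9659 | (3,1) | tMaxX 1.2750 tMaxY 0.5383 | tΔX 3.8637 tΔY 1.0353
    t=0.5383 [y] (3,0) — stop
  → r_2 = 0.5383
beam 3: φ=45°, α=345°
  cosα=0.9659 sinα=-0.2588 | (3,1) | tMaxX 0.6936 tMaxY 2.0091 | tΔX 1.0353 tΔY 3.8637
    t=0.6936 [x] (4,1)
    t=1.7289 [x] (5,1) — stop
  → r_3 = 1.7289
beam 4: φ=90°, α=30°
  cosα=0.8660 sinα=0.5000 | (3,1) | tMaxX 0.7736 tMaxY 0.9600 | tΔX 1.1547 tΔY 2.0000
    t=0.7736 [x] (4,1)
    t=0.9600 [y] (4,2)
    t=1.9283 [x] (5,2)
    t=2.9600 [y] (5,3) — stop
  → r_4 = 2.9600

ranges = [1.0400, 0.5383, 1.7289, 2.9600]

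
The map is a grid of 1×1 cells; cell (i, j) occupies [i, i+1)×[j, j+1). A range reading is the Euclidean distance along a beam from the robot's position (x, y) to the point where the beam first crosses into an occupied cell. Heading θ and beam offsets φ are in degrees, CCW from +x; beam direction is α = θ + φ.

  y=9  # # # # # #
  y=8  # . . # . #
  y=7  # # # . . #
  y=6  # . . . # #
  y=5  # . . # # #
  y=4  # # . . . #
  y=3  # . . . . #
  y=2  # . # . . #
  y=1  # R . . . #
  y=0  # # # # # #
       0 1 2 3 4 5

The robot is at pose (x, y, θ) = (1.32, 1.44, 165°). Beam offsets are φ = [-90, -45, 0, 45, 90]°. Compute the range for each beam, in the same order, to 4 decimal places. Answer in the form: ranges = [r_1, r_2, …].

beam 1: φ=-90°, α=75°
  d=(0.2588,0.9659)  start (1,1)  tX=2.6273 tY=0.5798  stride 1/|dx|=3.8637 1/|dy|=1.0353
    cross y-line → (1,2), t=0.5798
    cross y-line → (1,3), t=1.6150
    cross x-line → (2,3), t=2.6273
    cross y-line → (2,4), t=2.6503
    cross y-line → (2,5), t=3.6856
    cross y-line → (2,6), t=4.7209
    cross y-line → (2,7), t=5.7561 (wall)
  → r_1 = 5.7561
beam 2: φ=-45°, α=120°
  d=(-0.5000,0.8660)  start (1,1)  tX=0.6400 tY=0.6466  stride 1/|dx|=2.0000 1/|dy|=1.1547
    cross x-line → (0,1), t=0.6400 (wall)
  → r_2 = 0.6400
beam 3: φ=0°, α=165°
  d=(-0.9659,0.2588)  start (1,1)  tX=0.3313 tY=2.1637  stride 1/|dx|=1.0353 1/|dy|=3.8637
    cross x-line → (0,1), t=0.3313 (wall)
  → r_3 = 0.3313
beam 4: φ=45°, α=210°
  d=(-0.8660,-0.5000)  start (1,1)  tX=0.3695 tY=0.8800  stride 1/|dx|=1.1547 1/|dy|=2.0000
    cross x-line → (0,1), t=0.3695 (wall)
  → r_4 = 0.3695
beam 5: φ=90°, α=255°
  d=(-0.2588,-0.9659)  start (1,1)  tX=1.2364 tY=0.4555  stride 1/|dx|=3.8637 1/|dy|=1.0353
    cross y-line → (1,0), t=0.4555 (wall)
  → r_5 = 0.4555

ranges = [5.7561, 0.6400, 0.3313, 0.3695, 0.4555]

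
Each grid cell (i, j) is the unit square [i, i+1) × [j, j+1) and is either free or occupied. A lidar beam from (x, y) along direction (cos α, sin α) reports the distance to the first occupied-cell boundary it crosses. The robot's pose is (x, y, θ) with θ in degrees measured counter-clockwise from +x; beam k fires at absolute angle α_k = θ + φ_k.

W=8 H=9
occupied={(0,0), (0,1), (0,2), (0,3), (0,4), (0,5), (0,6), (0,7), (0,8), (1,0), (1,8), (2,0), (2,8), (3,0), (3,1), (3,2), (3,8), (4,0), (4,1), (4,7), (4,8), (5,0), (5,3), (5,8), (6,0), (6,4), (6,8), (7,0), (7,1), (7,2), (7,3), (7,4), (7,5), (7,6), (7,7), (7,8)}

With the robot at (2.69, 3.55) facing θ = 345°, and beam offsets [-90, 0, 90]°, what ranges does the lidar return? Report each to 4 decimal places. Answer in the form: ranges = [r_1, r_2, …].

ranges = [2.6400, 4.4620, 4.6070]

beam 1: φ=-90°, α=255°
  direction (-0.2588, -0.9659); cell (2,3); t to first gridline: x 2.6660, y 0.5694 (then +3.8637 / +1.0353)
    (2,2) via y @ 0.5694
    (2,1) via y @ 1.6047
    (2,0) via y @ 2.6400  # hit
  → r_1 = 2.6400
beam 2: φ=0°, α=345°
  direction (0.9659, -0.2588); cell (2,3); t to first gridline: x 0.3209, y 2.1250 (then +1.0353 / +3.8637)
    (3,3) via x @ 0.3209
    (4,3) via x @ 1.3562
    (4,2) via y @ 2.1250
    (5,2) via x @ 2.3915
    (6,2) via x @ 3.4268
    (7,2) via x @ 4.4620  # hit
  → r_2 = 4.4620
beam 3: φ=90°, α=75°
  direction (0.2588, 0.9659); cell (2,3); t to first gridline: x 1.1977, y 0.4659 (then +3.8637 / +1.0353)
    (2,4) via y @ 0.4659
    (3,4) via x @ 1.1977
    (3,5) via y @ 1.5012
    (3,6) via y @ 2.5364
    (3,7) via y @ 3.5717
    (3,8) via y @ 4.6070  # hit
  → r_3 = 4.6070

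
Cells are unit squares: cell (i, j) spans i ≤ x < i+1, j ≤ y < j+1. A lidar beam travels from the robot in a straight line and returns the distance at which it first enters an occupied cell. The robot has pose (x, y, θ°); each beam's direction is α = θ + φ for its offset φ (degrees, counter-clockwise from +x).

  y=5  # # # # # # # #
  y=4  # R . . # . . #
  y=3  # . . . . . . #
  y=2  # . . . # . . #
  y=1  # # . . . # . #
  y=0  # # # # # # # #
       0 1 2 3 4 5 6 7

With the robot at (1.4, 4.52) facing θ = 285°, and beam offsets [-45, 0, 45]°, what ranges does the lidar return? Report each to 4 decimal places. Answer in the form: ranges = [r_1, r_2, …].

ranges = [0.8000, 3.6442, 3.0400]

beam 1: φ=-45°, α=240°
  cosα=-0.5000 sinα=-0.8660 | (1,4) | tMaxX 0.8000 tMaxY 0.6004 | tΔX 2.0000 tΔY 1.1547
    t=0.6004 [y] (1,3)
    t=0.8000 [x] (0,3) — stop
  → r_1 = 0.8000
beam 2: φ=0°, α=285°
  cosα=0.2588 sinα=-0.9659 | (1,4) | tMaxX 2.3182 tMaxY 0.5383 | tΔX 3.8637 tΔY 1.0353
    t=0.5383 [y] (1,3)
    t=1.5736 [y] (1,2)
    t=2.3182 [x] (2,2)
    t=2.6089 [y] (2,1)
    t=3.6442 [y] (2,0) — stop
  → r_2 = 3.6442
beam 3: φ=45°, α=330°
  cosα=0.8660 sinα=-0.5000 | (1,4) | tMaxX 0.6928 tMaxY 1.0400 | tΔX 1.1547 tΔY 2.0000
    t=0.6928 [x] (2,4)
    t=1.0400 [y] (2,3)
    t=1.8475 [x] (3,3)
    t=3.0022 [x] (4,3)
    t=3.0400 [y] (4,2) — stop
  → r_3 = 3.0400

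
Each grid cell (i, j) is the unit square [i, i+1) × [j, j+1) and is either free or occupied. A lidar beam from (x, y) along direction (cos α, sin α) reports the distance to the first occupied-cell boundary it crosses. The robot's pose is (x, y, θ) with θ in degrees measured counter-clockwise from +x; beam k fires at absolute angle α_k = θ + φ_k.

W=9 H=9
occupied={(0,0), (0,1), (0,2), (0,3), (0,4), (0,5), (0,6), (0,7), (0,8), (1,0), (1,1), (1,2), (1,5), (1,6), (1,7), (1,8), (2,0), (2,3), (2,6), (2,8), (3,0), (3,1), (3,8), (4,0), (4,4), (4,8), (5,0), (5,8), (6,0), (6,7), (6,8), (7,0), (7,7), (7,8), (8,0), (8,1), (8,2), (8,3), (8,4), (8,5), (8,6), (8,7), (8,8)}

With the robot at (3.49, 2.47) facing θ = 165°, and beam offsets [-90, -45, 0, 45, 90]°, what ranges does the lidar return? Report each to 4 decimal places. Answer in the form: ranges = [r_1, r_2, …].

ranges = [1.9705, 0.9800, 1.5426, 1.7205, 0.4866]

beam 1: φ=-90°, α=75°
  cosα=0.2588 sinα=0.9659 | (3,2) | tMaxX 1.9705 tMaxY 0.5487 | tΔX 3.8637 tΔY 1.0353
    t=0.5487 [y] (3,3)
    t=1.5840 [y] (3,4)
    t=1.9705 [x] (4,4) — stop
  → r_1 = 1.9705
beam 2: φ=-45°, α=120°
  cosα=-0.5000 sinα=0.8660 | (3,2) | tMaxX 0.9800 tMaxY 0.6120 | tΔX 2.0000 tΔY 1.1547
    t=0.6120 [y] (3,3)
    t=0.9800 [x] (2,3) — stop
  → r_2 = 0.9800
beam 3: φ=0°, α=165°
  cosα=-0.9659 sinα=0.2588 | (3,2) | tMaxX 0.5073 tMaxY 2.0478 | tΔX 1.0353 tΔY 3.8637
    t=0.5073 [x] (2,2)
    t=1.5426 [x] (1,2) — stop
  → r_3 = 1.5426
beam 4: φ=45°, α=210°
  cosα=-0.8660 sinα=-0.5000 | (3,2) | tMaxX 0.5658 tMaxY 0.9400 | tΔX 1.1547 tΔY 2.0000
    t=0.5658 [x] (2,2)
    t=0.9400 [y] (2,1)
    t=1.7205 [x] (1,1) — stop
  → r_4 = 1.7205
beam 5: φ=90°, α=255°
  cosα=-0.2588 sinα=-0.9659 | (3,2) | tMaxX 1.8932 tMaxY 0.4866 | tΔX 3.8637 tΔY 1.0353
    t=0.4866 [y] (3,1) — stop
  → r_5 = 0.4866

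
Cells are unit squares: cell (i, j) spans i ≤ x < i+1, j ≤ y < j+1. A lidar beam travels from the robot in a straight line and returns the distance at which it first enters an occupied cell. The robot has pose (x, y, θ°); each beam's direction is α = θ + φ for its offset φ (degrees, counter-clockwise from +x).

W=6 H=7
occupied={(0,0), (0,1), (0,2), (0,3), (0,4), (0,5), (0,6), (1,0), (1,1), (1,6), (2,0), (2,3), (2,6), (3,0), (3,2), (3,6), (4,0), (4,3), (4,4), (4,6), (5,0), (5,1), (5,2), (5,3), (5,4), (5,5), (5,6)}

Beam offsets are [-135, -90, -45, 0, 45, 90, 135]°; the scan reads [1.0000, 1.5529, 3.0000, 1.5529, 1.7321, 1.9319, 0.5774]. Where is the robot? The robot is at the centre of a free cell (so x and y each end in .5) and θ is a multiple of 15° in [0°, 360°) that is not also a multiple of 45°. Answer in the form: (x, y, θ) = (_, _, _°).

(x, y, θ) = (2.5, 5.5, 285°)

Candidates: 15 free-cell centres × 16 headings = 240 poses. Raycast each; keep the one whose scan matches to 4 dp.
  (2.5, 1.5, 285°): beam 1 = 0.5774 ≠ 1.0000 ✗
  (4.5, 2.5, 165°): beam 1 = 0.5774 ≠ 1.0000 ✗
  (4.5, 1.5, 120°): beam 1 = 0.5176 ≠ 1.0000 ✗
  (3.5, 4.5, 75°): beam 2 = 0.5176 ≠ 1.5529 ✗
  (3.5, 3.5, 255°): beam 1 = 2.8868 ≠ 1.0000 ✗
  …
  (2.5, 5.5, 285°): r_1=1.0000, r_2=1.5529, r_3=3.0000, r_4=1.5529, r_5=1.7321, r_6=1.9319, r_7=0.5774 — all match ✓
Only this pose fits every beam.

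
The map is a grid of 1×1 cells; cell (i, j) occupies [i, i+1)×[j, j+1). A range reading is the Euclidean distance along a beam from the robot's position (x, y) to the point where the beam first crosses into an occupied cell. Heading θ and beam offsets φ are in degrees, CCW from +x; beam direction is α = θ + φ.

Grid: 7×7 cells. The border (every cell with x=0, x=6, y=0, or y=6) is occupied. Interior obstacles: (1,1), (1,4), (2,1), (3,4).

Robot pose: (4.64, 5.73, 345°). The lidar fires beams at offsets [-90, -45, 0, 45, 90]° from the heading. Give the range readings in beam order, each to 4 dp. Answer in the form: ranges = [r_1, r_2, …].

beam 1: φ=-90°, α=255°
  direction (-0.2588, -0.9659); cell (4,5); t to first gridline: x 2.4728, y 0.7558 (then +3.8637 / +1.0353)
    (4,4) via y @ 0.7558
    (4,3) via y @ 1.7910
    (3,3) via x @ 2.4728
    (3,2) via y @ 2.8263
    (3,1) via y @ 3.8616
    (3,0) via y @ 4.8969  # hit
  → r_1 = 4.8969
beam 2: φ=-45°, α=300°
  direction (0.5000, -0.8660); cell (4,5); t to first gridline: x 0.7200, y 0.8429 (then +2.0000 / +1.1547)
    (5,5) via x @ 0.7200
    (5,4) via y @ 0.8429
    (5,3) via y @ 1.9976
    (6,3) via x @ 2.7200  # hit
  → r_2 = 2.7200
beam 3: φ=0°, α=345°
  direction (0.9659, -0.2588); cell (4,5); t to first gridline: x 0.3727, y 2.8205 (then +1.0353 / +3.8637)
    (5,5) via x @ 0.3727
    (6,5) via x @ 1.4080  # hit
  → r_3 = 1.4080
beam 4: φ=45°, α=30°
  direction (0.8660, 0.5000); cell (4,5); t to first gridline: x 0.4157, y 0.5400 (then +1.1547 / +2.0000)
    (5,5) via x @ 0.4157
    (5,6) via y @ 0.5400  # hit
  → r_4 = 0.5400
beam 5: φ=90°, α=75°
  direction (0.2588, 0.9659); cell (4,5); t to first gridline: x 1.3909, y 0.2795 (then +3.8637 / +1.0353)
    (4,6) via y @ 0.2795  # hit
  → r_5 = 0.2795

ranges = [4.8969, 2.7200, 1.4080, 0.5400, 0.2795]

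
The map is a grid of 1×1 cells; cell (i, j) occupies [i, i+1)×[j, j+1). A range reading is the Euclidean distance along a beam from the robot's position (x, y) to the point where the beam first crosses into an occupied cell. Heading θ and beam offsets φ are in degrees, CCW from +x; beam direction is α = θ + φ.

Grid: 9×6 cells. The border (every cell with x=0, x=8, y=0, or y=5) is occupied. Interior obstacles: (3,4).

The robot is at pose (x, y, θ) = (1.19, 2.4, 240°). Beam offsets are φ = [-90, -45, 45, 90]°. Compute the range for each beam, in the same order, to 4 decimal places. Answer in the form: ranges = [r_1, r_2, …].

beam 1: φ=-90°, α=150°
  d=(-0.8660,0.5000)  start (1,2)  tX=0.2194 tY=1.2000  stride 1/|dx|=1.1547 1/|dy|=2.0000
    cross x-line → (0,2), t=0.2194 (wall)
  → r_1 = 0.2194
beam 2: φ=-45°, α=195°
  d=(-0.9659,-0.2588)  start (1,2)  tX=0.1967 tY=1.5455  stride 1/|dx|=1.0353 1/|dy|=3.8637
    cross x-line → (0,2), t=0.1967 (wall)
  → r_2 = 0.1967
beam 3: φ=45°, α=285°
  d=(0.2588,-0.9659)  start (1,2)  tX=3.1296 tY=0.4141  stride 1/|dx|=3.8637 1/|dy|=1.0353
    cross y-line → (1,1), t=0.4141
    cross y-line → (1,0), t=1.4494 (wall)
  → r_3 = 1.4494
beam 4: φ=90°, α=330°
  d=(0.8660,-0.5000)  start (1,2)  tX=0.9353 tY=0.8000  stride 1/|dx|=1.1547 1/|dy|=2.0000
    cross y-line → (1,1), t=0.8000
    cross x-line → (2,1), t=0.9353
    cross x-line → (3,1), t=2.0900
    cross y-line → (3,0), t=2.8000 (wall)
  → r_4 = 2.8000

ranges = [0.2194, 0.1967, 1.4494, 2.8000]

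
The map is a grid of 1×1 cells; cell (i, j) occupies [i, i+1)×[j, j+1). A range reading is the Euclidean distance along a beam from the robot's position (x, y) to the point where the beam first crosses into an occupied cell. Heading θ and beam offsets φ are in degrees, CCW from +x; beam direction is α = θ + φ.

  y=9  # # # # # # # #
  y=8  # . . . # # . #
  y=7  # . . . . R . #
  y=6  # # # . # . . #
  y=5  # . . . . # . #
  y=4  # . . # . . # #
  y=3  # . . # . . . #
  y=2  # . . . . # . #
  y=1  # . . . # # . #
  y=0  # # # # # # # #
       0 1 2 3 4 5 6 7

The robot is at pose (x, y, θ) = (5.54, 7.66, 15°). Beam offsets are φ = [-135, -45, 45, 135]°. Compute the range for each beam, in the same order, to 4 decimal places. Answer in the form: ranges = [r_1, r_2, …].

beam 1: φ=-135°, α=240°
  dir = (cos 240°, sin 240°) = (-0.5000, -0.8660); from cell (5,7)
  next x-line at t=1.0800, next y-line at t=0.7621; Δt_x=2.0000, Δt_y=1.1547
    y: enter (5,6) at t=0.7621
    x: enter (4,6) at t=1.0800 ← occupied
  → r_1 = 1.0800
beam 2: φ=-45°, α=330°
  dir = (cos 330°, sin 330°) = (0.8660, -0.5000); from cell (5,7)
  next x-line at t=0.5312, next y-line at t=1.3200; Δt_x=1.1547, Δt_y=2.0000
    x: enter (6,7) at t=0.5312
    y: enter (6,6) at t=1.3200
    x: enter (7,6) at t=1.6859 ← occupied
  → r_2 = 1.6859
beam 3: φ=45°, α=60°
  dir = (cos 60°, sin 60°) = (0.5000, 0.8660); from cell (5,7)
  next x-line at t=0.9200, next y-line at t=0.3926; Δt_x=2.0000, Δt_y=1.1547
    y: enter (5,8) at t=0.3926 ← occupied
  → r_3 = 0.3926
beam 4: φ=135°, α=150°
  dir = (cos 150°, sin 150°) = (-0.8660, 0.5000); from cell (5,7)
  next x-line at t=0.6235, next y-line at t=0.6800; Δt_x=1.1547, Δt_y=2.0000
    x: enter (4,7) at t=0.6235
    y: enter (4,8) at t=0.6800 ← occupied
  → r_4 = 0.6800

ranges = [1.0800, 1.6859, 0.3926, 0.6800]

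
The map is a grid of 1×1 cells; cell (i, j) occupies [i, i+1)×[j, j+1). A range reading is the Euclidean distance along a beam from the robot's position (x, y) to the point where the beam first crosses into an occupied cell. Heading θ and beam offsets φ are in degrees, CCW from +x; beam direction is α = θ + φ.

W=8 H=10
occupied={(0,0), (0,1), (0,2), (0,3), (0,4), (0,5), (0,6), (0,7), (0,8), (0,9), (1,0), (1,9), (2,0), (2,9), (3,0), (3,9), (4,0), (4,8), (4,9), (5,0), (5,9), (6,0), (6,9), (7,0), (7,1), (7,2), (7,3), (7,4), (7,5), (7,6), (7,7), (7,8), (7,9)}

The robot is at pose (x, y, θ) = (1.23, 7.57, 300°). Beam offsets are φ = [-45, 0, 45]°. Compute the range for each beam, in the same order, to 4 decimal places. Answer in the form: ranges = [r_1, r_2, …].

beam 1: φ=-45°, α=255°
  d=(-0.2588,-0.9659)  start (1,7)  tX=0.8887 tY=0.5901  stride 1/|dx|=3.8637 1/|dy|=1.0353
    cross y-line → (1,6), t=0.5901
    cross x-line → (0,6), t=0.8887 (wall)
  → r_1 = 0.8887
beam 2: φ=0°, α=300°
  d=(0.5000,-0.8660)  start (1,7)  tX=1.5400 tY=0.6582  stride 1/|dx|=2.0000 1/|dy|=1.1547
    cross y-line → (1,6), t=0.6582
    cross x-line → (2,6), t=1.5400
    cross y-line → (2,5), t=1.8129
    cross y-line → (2,4), t=2.9676
    cross x-line → (3,4), t=3.5400
    cross y-line → (3,3), t=4.1223
    cross y-line → (3,2), t=5.2770
    cross x-line → (4,2), t=5.5400
    cross y-line → (4,1), t=6.4317
    cross x-line → (5,1), t=7.5400
    cross y-line → (5,0), t=7.5864 (wall)
  → r_2 = 7.5864
beam 3: φ=45°, α=345°
  d=(0.9659,-0.2588)  start (1,7)  tX=0.7972 tY=2.2023  stride 1/|dx|=1.0353 1/|dy|=3.8637
    cross x-line → (2,7), t=0.7972
    cross x-line → (3,7), t=1.8324
    cross y-line → (3,6), t=2.2023
    cross x-line → (4,6), t=2.8677
    cross x-line → (5,6), t=3.9030
    cross x-line → (6,6), t=4.9383
    cross x-line → (7,6), t=5.9735 (wall)
  → r_3 = 5.9735

ranges = [0.8887, 7.5864, 5.9735]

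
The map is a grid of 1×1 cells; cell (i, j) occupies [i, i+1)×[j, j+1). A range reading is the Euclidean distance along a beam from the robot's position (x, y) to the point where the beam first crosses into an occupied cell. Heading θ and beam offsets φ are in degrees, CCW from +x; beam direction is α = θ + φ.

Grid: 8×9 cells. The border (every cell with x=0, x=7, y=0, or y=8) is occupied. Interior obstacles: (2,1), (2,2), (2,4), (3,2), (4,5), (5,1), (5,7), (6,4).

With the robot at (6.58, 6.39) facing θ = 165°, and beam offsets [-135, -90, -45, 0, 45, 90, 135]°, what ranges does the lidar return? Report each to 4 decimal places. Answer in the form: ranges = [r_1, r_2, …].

ranges = [0.4850, 1.6228, 1.1600, 5.7768, 1.8244, 1.4390, 0.8400]

beam 1: φ=-135°, α=30°
  dir = (cos 30°, sin 30°) = (0.8660, 0.5000); from cell (6,6)
  next x-line at t=0.4850, next y-line at t=1.2200; Δt_x=1.1547, Δt_y=2.0000
    x: enter (7,6) at t=0.4850 ← occupied
  → r_1 = 0.4850
beam 2: φ=-90°, α=75°
  dir = (cos 75°, sin 75°) = (0.2588, 0.9659); from cell (6,6)
  next x-line at t=1.6228, next y-line at t=0.6315; Δt_x=3.8637, Δt_y=1.0353
    y: enter (6,7) at t=0.6315
    x: enter (7,7) at t=1.6228 ← occupied
  → r_2 = 1.6228
beam 3: φ=-45°, α=120°
  dir = (cos 120°, sin 120°) = (-0.5000, 0.8660); from cell (6,6)
  next x-line at t=1.1600, next y-line at t=0.7044; Δt_x=2.0000, Δt_y=1.1547
    y: enter (6,7) at t=0.7044
    x: enter (5,7) at t=1.1600 ← occupied
  → r_3 = 1.1600
beam 4: φ=0°, α=165°
  dir = (cos 165°, sin 165°) = (-0.9659, 0.2588); from cell (6,6)
  next x-line at t=0.6005, next y-line at t=2.3569; Δt_x=1.0353, Δt_y=3.8637
    x: enter (5,6) at t=0.6005
    x: enter (4,6) at t=1.6357
    y: enter (4,7) at t=2.3569
    x: enter (3,7) at t=2.6710
    x: enter (2,7) at t=3.7063
    x: enter (1,7) at t=4.7416
    x: enter (0,7) at t=5.7768 ← occupied
  → r_4 = 5.7768
beam 5: φ=45°, α=210°
  dir = (cos 210°, sin 210°) = (-0.8660, -0.5000); from cell (6,6)
  next x-line at t=0.6697, next y-line at t=0.7800; Δt_x=1.1547, Δt_y=2.0000
    x: enter (5,6) at t=0.6697
    y: enter (5,5) at t=0.7800
    x: enter (4,5) at t=1.8244 ← occupied
  → r_5 = 1.8244
beam 6: φ=90°, α=255°
  dir = (cos 255°, sin 255°) = (-0.2588, -0.9659); from cell (6,6)
  next x-line at t=2.2409, next y-line at t=0.4038; Δt_x=3.8637, Δt_y=1.0353
    y: enter (6,5) at t=0.4038
    y: enter (6,4) at t=1.4390 ← occupied
  → r_6 = 1.4390
beam 7: φ=135°, α=300°
  dir = (cos 300°, sin 300°) = (0.5000, -0.8660); from cell (6,6)
  next x-line at t=0.8400, next y-line at t=0.4503; Δt_x=2.0000, Δt_y=1.1547
    y: enter (6,5) at t=0.4503
    x: enter (7,5) at t=0.8400 ← occupied
  → r_7 = 0.8400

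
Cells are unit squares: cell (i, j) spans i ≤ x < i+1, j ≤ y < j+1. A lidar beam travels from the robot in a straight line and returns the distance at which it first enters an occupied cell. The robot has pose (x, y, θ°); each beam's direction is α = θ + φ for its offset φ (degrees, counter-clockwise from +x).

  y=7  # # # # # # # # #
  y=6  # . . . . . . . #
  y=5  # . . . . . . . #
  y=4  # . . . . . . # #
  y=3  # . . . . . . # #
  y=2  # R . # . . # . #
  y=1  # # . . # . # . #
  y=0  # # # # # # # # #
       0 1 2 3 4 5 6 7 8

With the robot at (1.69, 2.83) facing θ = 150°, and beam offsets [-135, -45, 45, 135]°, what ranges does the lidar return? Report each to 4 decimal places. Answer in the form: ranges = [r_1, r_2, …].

ranges = [5.4973, 2.6660, 0.7143, 0.8593]

beam 1: φ=-135°, α=15°
  dir = (cos 15°, sin 15°) = (0.9659, 0.2588); from cell (1,2)
  next x-line at t=0.3209, next y-line at t=0.6568; Δt_x=1.0353, Δt_y=3.8637
    x: enter (2,2) at t=0.3209
    y: enter (2,3) at t=0.6568
    x: enter (3,3) at t=1.3562
    x: enter (4,3) at t=2.3915
    x: enter (5,3) at t=3.4268
    x: enter (6,3) at t=4.4620
    y: enter (6,4) at t=4.5205
    x: enter (7,4) at t=5.4973 ← occupied
  → r_1 = 5.4973
beam 2: φ=-45°, α=105°
  dir = (cos 105°, sin 105°) = (-0.2588, 0.9659); from cell (1,2)
  next x-line at t=2.6660, next y-line at t=0.1760; Δt_x=3.8637, Δt_y=1.0353
    y: enter (1,3) at t=0.1760
    y: enter (1,4) at t=1.2113
    y: enter (1,5) at t=2.2465
    x: enter (0,5) at t=2.6660 ← occupied
  → r_2 = 2.6660
beam 3: φ=45°, α=195°
  dir = (cos 195°, sin 195°) = (-0.9659, -0.2588); from cell (1,2)
  next x-line at t=0.7143, next y-line at t=3.2069; Δt_x=1.0353, Δt_y=3.8637
    x: enter (0,2) at t=0.7143 ← occupied
  → r_3 = 0.7143
beam 4: φ=135°, α=285°
  dir = (cos 285°, sin 285°) = (0.2588, -0.9659); from cell (1,2)
  next x-line at t=1.1977, next y-line at t=0.8593; Δt_x=3.8637, Δt_y=1.0353
    y: enter (1,1) at t=0.8593 ← occupied
  → r_4 = 0.8593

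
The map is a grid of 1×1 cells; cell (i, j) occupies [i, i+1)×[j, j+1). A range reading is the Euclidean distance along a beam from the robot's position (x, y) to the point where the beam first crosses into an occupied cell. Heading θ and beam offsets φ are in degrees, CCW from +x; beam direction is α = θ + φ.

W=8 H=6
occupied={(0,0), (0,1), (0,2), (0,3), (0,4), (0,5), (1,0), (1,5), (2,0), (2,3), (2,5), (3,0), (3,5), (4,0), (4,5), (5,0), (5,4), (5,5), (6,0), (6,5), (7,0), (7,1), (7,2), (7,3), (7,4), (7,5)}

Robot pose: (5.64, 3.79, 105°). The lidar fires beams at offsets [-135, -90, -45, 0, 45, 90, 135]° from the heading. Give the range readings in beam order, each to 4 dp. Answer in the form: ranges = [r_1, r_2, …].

beam 1: φ=-135°, α=330°
  cosα=0.8660 sinα=-0.5000 | (5,3) | tMaxX 0.4157 tMaxY 1.5800 | tΔX 1.1547 tΔY 2.0000
    t=0.4157 [x] (6,3)
    t=1.5704 [x] (7,3) — stop
  → r_1 = 1.5704
beam 2: φ=-90°, α=15°
  cosα=0.9659 sinα=0.2588 | (5,3) | tMaxX 0.3727 tMaxY 0.8114 | tΔX 1.0353 tΔY 3.8637
    t=0.3727 [x] (6,3)
    t=0.8114 [y] (6,4)
    t=1.4080 [x] (7,4) — stop
  → r_2 = 1.4080
beam 3: φ=-45°, α=60°
  cosα=0.5000 sinα=0.8660 | (5,3) | tMaxX 0.7200 tMaxY 0.2425 | tΔX 2.0000 tΔY 1.1547
    t=0.2425 [y] (5,4) — stop
  → r_3 = 0.2425
beam 4: φ=0°, α=105°
  cosα=-0.2588 sinα=0.9659 | (5,3) | tMaxX 2.4728 tMaxY 0.2174 | tΔX 3.8637 tΔY 1.0353
    t=0.2174 [y] (5,4) — stop
  → r_4 = 0.2174
beam 5: φ=45°, α=150°
  cosα=-0.8660 sinα=0.5000 | (5,3) | tMaxX 0.7390 tMaxY 0.4200 | tΔX 1.1547 tΔY 2.0000
    t=0.4200 [y] (5,4) — stop
  → r_5 = 0.4200
beam 6: φ=90°, α=195°
  cosα=-0.9659 sinα=-0.2588 | (5,3) | tMaxX 0.6626 tMaxY 3.0523 | tΔX 1.0353 tΔY 3.8637
    t=0.6626 [x] (4,3)
    t=1.6979 [x] (3,3)
    t=2.7331 [x] (2,3) — stop
  → r_6 = 2.7331
beam 7: φ=135°, α=240°
  cosα=-0.5000 sinα=-0.8660 | (5,3) | tMaxX 1.2800 tMaxY 0.9122 | tΔX 2.0000 tΔY 1.1547
    t=0.9122 [y] (5,2)
    t=1.2800 [x] (4,2)
    t=2.0669 [y] (4,1)
    t=3.2216 [y] (4,0) — stop
  → r_7 = 3.2216

ranges = [1.5704, 1.4080, 0.2425, 0.2174, 0.4200, 2.7331, 3.2216]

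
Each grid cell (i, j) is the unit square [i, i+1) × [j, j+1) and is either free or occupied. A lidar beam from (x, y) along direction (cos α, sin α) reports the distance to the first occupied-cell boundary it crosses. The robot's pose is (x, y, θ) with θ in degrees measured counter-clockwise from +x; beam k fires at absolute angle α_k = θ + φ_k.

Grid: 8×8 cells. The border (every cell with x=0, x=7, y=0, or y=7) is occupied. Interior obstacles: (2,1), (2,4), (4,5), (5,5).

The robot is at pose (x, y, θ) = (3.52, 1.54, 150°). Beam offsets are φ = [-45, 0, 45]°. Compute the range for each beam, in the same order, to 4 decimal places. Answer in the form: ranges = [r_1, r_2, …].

beam 1: φ=-45°, α=105°
  cosα=-0.2588 sinα=0.9659 | (3,1) | tMaxX 2.0091 tMaxY 0.4762 | tΔX 3.8637 tΔY 1.0353
    t=0.4762 [y] (3,2)
    t=1.5115 [y] (3,3)
    t=2.0091 [x] (2,3)
    t=2.5468 [y] (2,4) — stop
  → r_1 = 2.5468
beam 2: φ=0°, α=150°
  cosα=-0.8660 sinα=0.5000 | (3,1) | tMaxX 0.6004 tMaxY 0.9200 | tΔX 1.1547 tΔY 2.0000
    t=0.6004 [x] (2,1) — stop
  → r_2 = 0.6004
beam 3: φ=45°, α=195°
  cosα=-0.9659 sinα=-0.2588 | (3,1) | tMaxX 0.5383 tMaxY 2.0864 | tΔX 1.0353 tΔY 3.8637
    t=0.5383 [x] (2,1) — stop
  → r_3 = 0.5383

ranges = [2.5468, 0.6004, 0.5383]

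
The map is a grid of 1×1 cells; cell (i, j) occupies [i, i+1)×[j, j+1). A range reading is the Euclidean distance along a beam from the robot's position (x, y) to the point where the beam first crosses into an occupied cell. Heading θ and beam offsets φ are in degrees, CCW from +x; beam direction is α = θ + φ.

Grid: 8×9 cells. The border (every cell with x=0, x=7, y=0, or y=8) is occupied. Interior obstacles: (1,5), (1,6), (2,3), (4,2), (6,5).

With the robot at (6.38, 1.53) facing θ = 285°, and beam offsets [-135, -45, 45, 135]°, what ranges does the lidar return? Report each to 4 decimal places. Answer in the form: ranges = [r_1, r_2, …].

ranges = [1.5935, 0.6120, 0.7159, 1.2400]

beam 1: φ=-135°, α=150°
  direction (-0.8660, 0.5000); cell (6,1); t to first gridline: x 0.4388, y 0.9400 (then +1.1547 / +2.0000)
    (5,1) via x @ 0.4388
    (5,2) via y @ 0.9400
    (4,2) via x @ 1.5935  # hit
  → r_1 = 1.5935
beam 2: φ=-45°, α=240°
  direction (-0.5000, -0.8660); cell (6,1); t to first gridline: x 0.7600, y 0.6120 (then +2.0000 / +1.1547)
    (6,0) via y @ 0.6120  # hit
  → r_2 = 0.6120
beam 3: φ=45°, α=330°
  direction (0.8660, -0.5000); cell (6,1); t to first gridline: x 0.7159, y 1.0600 (then +1.1547 / +2.0000)
    (7,1) via x @ 0.7159  # hit
  → r_3 = 0.7159
beam 4: φ=135°, α=60°
  direction (0.5000, 0.8660); cell (6,1); t to first gridline: x 1.2400, y 0.5427 (then +2.0000 / +1.1547)
    (6,2) via y @ 0.5427
    (7,2) via x @ 1.2400  # hit
  → r_4 = 1.2400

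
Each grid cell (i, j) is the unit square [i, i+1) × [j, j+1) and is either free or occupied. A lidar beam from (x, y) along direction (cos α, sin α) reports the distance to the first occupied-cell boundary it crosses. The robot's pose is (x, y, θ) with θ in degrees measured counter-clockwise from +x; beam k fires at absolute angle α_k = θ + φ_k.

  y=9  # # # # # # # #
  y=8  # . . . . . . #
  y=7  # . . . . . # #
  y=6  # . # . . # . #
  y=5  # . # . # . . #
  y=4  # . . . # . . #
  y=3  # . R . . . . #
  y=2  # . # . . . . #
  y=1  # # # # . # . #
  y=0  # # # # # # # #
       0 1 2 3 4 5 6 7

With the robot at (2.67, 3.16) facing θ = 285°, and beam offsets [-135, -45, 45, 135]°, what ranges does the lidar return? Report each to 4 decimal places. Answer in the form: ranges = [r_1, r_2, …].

beam 1: φ=-135°, α=150°
  cosα=-0.8660 sinα=0.5000 | (2,3) | tMaxX 0.7736 tMaxY 1.6800 | tΔX 1.1547 tΔY 2.0000
    t=0.7736 [x] (1,3)
    t=1.6800 [y] (1,4)
    t=1.9283 [x] (0,4) — stop
  → r_1 = 1.9283
beam 2: φ=-45°, α=240°
  cosα=-0.5000 sinα=-0.8660 | (2,3) | tMaxX 1.3400 tMaxY 0.1848 | tΔX 2.0000 tΔY 1.1547
    t=0.1848 [y] (2,2) — stop
  → r_2 = 0.1848
beam 3: φ=45°, α=330°
  cosα=0.8660 sinα=-0.5000 | (2,3) | tMaxX 0.3811 tMaxY 0.3200 | tΔX 1.1547 tΔY 2.0000
    t=0.3200 [y] (2,2) — stop
  → r_3 = 0.3200
beam 4: φ=135°, α=60°
  cosα=0.5000 sinα=0.8660 | (2,3) | tMaxX 0.6600 tMaxY 0.9699 | tΔX 2.0000 tΔY 1.1547
    t=0.6600 [x] (3,3)
    t=0.9699 [y] (3,4)
    t=2.1246 [y] (3,5)
    t=2.6600 [x] (4,5) — stop
  → r_4 = 2.6600

ranges = [1.9283, 0.1848, 0.3200, 2.6600]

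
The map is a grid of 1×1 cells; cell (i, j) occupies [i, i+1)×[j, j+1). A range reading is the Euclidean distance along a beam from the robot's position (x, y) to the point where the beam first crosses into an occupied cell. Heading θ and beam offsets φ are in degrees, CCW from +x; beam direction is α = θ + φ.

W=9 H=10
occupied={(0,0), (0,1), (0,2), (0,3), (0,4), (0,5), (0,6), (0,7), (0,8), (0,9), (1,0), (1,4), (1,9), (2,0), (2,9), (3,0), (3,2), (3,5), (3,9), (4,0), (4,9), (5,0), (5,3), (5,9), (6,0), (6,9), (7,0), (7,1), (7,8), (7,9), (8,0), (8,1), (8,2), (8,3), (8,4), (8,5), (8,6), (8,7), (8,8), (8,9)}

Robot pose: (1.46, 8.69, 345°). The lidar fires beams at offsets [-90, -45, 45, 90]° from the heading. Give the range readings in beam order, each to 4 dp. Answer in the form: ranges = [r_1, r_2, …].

beam 1: φ=-90°, α=255°
  cosα=-0.2588 sinα=-0.9659 | (1,8) | tMaxX 1.7773 tMaxY 0.7143 | tΔX 3.8637 tΔY 1.0353
    t=0.7143 [y] (1,7)
    t=1.7496 [y] (1,6)
    t=1.7773 [x] (0,6) — stop
  → r_1 = 1.7773
beam 2: φ=-45°, α=300°
  cosα=0.5000 sinα=-0.8660 | (1,8) | tMaxX 1.0800 tMaxY 0.7967 | tΔX 2.0000 tΔY 1.1547
    t=0.7967 [y] (1,7)
    t=1.0800 [x] (2,7)
    t=1.9514 [y] (2,6)
    t=3.0800 [x] (3,6)
    t=3.1061 [y] (3,5) — stop
  → r_2 = 3.1061
beam 3: φ=45°, α=30°
  cosα=0.8660 sinα=0.5000 | (1,8) | tMaxX 0.6235 tMaxY 0.6200 | tΔX 1.1547 tΔY 2.0000
    t=0.6200 [y] (1,9) — stop
  → r_3 = 0.6200
beam 4: φ=90°, α=75°
  cosα=0.2588 sinα=0.9659 | (1,8) | tMaxX 2.0864 tMaxY 0.3209 | tΔX 3.8637 tΔY 1.0353
    t=0.3209 [y] (1,9) — stop
  → r_4 = 0.3209

ranges = [1.7773, 3.1061, 0.6200, 0.3209]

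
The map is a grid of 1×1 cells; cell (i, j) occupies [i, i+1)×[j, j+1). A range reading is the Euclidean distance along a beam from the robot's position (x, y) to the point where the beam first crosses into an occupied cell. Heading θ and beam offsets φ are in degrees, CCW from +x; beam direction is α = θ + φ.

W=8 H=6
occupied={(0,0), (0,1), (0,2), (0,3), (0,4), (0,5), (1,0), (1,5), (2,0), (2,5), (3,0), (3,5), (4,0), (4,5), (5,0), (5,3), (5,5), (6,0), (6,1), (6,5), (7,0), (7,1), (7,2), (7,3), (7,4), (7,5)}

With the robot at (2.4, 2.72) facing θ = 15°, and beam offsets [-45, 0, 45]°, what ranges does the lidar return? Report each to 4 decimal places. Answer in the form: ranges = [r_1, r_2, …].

ranges = [3.4400, 2.6917, 2.6327]

beam 1: φ=-45°, α=330°
  direction (0.8660, -0.5000); cell (2,2); t to first gridline: x 0.6928, y 1.4400 (then +1.1547 / +2.0000)
    (3,2) via x @ 0.6928
    (3,1) via y @ 1.4400
    (4,1) via x @ 1.8475
    (5,1) via x @ 3.0022
    (5,0) via y @ 3.4400  # hit
  → r_1 = 3.4400
beam 2: φ=0°, α=15°
  direction (0.9659, 0.2588); cell (2,2); t to first gridline: x 0.6212, y 1.0818 (then +1.0353 / +3.8637)
    (3,2) via x @ 0.6212
    (3,3) via y @ 1.0818
    (4,3) via x @ 1.6564
    (5,3) via x @ 2.6917  # hit
  → r_2 = 2.6917
beam 3: φ=45°, α=60°
  direction (0.5000, 0.8660); cell (2,2); t to first gridline: x 1.2000, y 0.3233 (then +2.0000 / +1.1547)
    (2,3) via y @ 0.3233
    (3,3) via x @ 1.2000
    (3,4) via y @ 1.4780
    (3,5) via y @ 2.6327  # hit
  → r_3 = 2.6327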